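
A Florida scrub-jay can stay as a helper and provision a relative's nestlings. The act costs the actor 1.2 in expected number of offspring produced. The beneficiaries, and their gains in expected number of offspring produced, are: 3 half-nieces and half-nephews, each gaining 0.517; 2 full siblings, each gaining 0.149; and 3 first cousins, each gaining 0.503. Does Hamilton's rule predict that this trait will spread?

No

Hamilton's rule: the trait is favored when the sum of r·B over every recipient exceeds the actor's cost C.
r to a half-niece or half-nephew = 0.125 (half-aunt/uncle↔niece/nephew: one path of length 3: r = (1/2)^3 = 1/8).
r to a full sibling = 1/2 (full sibs share both parents — two paths of length 2: r = 2·(1/2)^2 = 1/2).
r to a first cousin = 0.125 (first cousins share one grandparent pair — two paths of length 4: r = 2·(1/2)^4 = 1/8).
Summing one r·B term per recipient: 3·0.125·0.517 + 2·0.5·0.149 + 3·0.125·0.503 = 0.5315.
0.5315 < 1.2: the indirect benefit is less than the cost.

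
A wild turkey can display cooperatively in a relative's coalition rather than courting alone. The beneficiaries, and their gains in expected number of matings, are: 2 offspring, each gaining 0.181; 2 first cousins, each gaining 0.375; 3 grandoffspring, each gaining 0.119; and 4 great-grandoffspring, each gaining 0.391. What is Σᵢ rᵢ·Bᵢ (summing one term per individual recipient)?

r to an offspring = 1/2 (one parent–offspring link: r = (1/2)^1 = 1/2).
r to a first cousin = 0.125 (first cousins share one grandparent pair — two paths of length 4: r = 2·(1/2)^4 = 1/8).
r to a grandoffspring = 1/4 (two parent–offspring links: r = (1/2)^2 = 1/4).
r to a great-grandoffspring = 0.125 (three parent–offspring links: r = (1/2)^3 = 1/8).
Summing one r·B term per recipient: 2·0.5·0.181 + 2·0.125·0.375 + 3·0.25·0.119 + 4·0.125·0.391 = 0.5595.

0.5595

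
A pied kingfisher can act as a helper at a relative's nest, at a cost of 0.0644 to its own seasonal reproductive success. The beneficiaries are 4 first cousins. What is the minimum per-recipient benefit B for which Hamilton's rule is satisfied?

0.1288

r to a first cousin = 0.125 (first cousins share one grandparent pair — two paths of length 4: r = 2·(1/2)^4 = 1/8).
Hamilton's rule with n recipients of equal r: n·r·B > C, so B > C/(n·r) = 0.0644/(4·0.125) = 0.1288.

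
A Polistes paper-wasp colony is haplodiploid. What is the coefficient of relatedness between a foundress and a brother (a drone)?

Her haploid brother carries none of their father's genes and a random half of their mother's genome; that half matches the maternal half of her own genome with probability 1/2: r = 1/2 · 1/2 = 1/4.

0.25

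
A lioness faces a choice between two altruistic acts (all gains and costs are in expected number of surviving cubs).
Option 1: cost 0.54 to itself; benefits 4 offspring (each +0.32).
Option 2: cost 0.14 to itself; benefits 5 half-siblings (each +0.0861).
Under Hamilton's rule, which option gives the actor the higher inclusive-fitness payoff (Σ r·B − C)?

Option 1: r to an offspring = 0.5.
Option 1: Σ r·B − C = (4·0.5·0.32) − 0.54 = 0.1.
Option 2: r to a half-sibling = 0.25.
Option 2: Σ r·B − C = (5·0.25·0.0861) − 0.14 = -0.032375.
Option 1 has the higher net inclusive-fitness payoff.

Option 1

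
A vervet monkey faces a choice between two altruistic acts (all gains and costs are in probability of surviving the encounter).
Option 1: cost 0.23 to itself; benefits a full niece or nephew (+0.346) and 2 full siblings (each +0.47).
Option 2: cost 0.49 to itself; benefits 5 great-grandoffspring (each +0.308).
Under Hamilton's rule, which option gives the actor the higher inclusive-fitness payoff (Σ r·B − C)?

Option 1: r to a full niece or nephew = 0.25.
Option 1: r to a full sibling = 0.5.
Option 1: Σ r·B − C = (1·0.25·0.346 + 2·0.5·0.47) − 0.23 = 0.3265.
Option 2: r to a great-grandoffspring = 0.125.
Option 2: Σ r·B − C = (5·0.125·0.308) − 0.49 = -0.2975.
Option 1 has the higher net inclusive-fitness payoff.

Option 1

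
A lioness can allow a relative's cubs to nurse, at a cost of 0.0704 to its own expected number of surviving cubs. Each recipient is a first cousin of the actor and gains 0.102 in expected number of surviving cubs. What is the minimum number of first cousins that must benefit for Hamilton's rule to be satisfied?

6

r to a first cousin = 0.125 (first cousins share one grandparent pair — two paths of length 4: r = 2·(1/2)^4 = 1/8).
Hamilton's rule: n·r·B > C  ⇒  n > C/(r·B) = 0.0704/(0.125·0.102) = 5.522.
The smallest integer exceeding 5.522 is 6.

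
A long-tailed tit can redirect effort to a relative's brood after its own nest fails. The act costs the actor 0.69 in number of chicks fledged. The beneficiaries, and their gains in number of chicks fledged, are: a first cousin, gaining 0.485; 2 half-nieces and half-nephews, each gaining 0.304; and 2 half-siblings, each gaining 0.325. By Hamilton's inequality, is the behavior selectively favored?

No

Hamilton's rule: the trait is favored when the sum of r·B over every recipient exceeds the actor's cost C.
r to a first cousin = 1/8 (first cousins share one grandparent pair — two paths of length 4: r = 2·(1/2)^4 = 1/8).
r to a half-niece or half-nephew = 0.125 (half-aunt/uncle↔niece/nephew: one path of length 3: r = (1/2)^3 = 1/8).
r to a half-sibling = 0.25 (half-sibs share one parent — one path of length 2: r = (1/2)^2 = 1/4).
Summing one r·B term per recipient: 1·0.125·0.485 + 2·0.125·0.304 + 2·0.25·0.325 = 0.299125.
0.299125 < 0.69: the indirect benefit is less than the cost.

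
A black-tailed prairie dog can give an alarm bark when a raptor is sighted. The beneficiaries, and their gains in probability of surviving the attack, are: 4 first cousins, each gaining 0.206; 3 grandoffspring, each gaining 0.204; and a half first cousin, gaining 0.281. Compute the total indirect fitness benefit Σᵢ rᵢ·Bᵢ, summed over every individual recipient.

0.2735625

r to a first cousin = 0.125 (first cousins share one grandparent pair — two paths of length 4: r = 2·(1/2)^4 = 1/8).
r to a grandoffspring = 0.25 (two parent–offspring links: r = (1/2)^2 = 1/4).
r to a half first cousin = 0.0625 (half first cousins share one grandparent — one path of length 4: r = (1/2)^4 = 1/16).
Summing one r·B term per recipient: 4·0.125·0.206 + 3·0.25·0.204 + 1·0.0625·0.281 = 0.2735625.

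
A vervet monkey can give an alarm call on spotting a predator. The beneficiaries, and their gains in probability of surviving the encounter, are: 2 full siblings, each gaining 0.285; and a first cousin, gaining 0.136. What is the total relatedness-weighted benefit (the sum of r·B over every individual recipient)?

0.302

r to a full sibling = 0.5 (full sibs share both parents — two paths of length 2: r = 2·(1/2)^2 = 1/2).
r to a first cousin = 1/8 (first cousins share one grandparent pair — two paths of length 4: r = 2·(1/2)^4 = 1/8).
Summing one r·B term per recipient: 2·0.5·0.285 + 1·0.125·0.136 = 0.302.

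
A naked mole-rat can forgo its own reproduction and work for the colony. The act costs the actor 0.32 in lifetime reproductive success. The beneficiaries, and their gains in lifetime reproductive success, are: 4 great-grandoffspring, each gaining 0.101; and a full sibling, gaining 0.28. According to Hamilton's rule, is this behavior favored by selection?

Hamilton's rule: the trait is favored when the sum of r·B over every recipient exceeds the actor's cost C.
r to a great-grandoffspring = 1/8 (three parent–offspring links: r = (1/2)^3 = 1/8).
r to a full sibling = 0.5 (full sibs share both parents — two paths of length 2: r = 2·(1/2)^2 = 1/2).
Summing one r·B term per recipient: 4·0.125·0.101 + 1·0.5·0.28 = 0.1905.
0.1905 < 0.32: the indirect benefit is less than the cost.

No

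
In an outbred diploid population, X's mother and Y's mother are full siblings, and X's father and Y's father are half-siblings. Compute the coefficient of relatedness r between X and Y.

0.1875

Independent pedigree routes through distinct common ancestors add.
X and Y are related in two ways: first cousins through their mothers (r = 1/8) and half first cousins through their fathers (r = 1/16).
r = 1/8 + 1/16 = 3/16 = 0.1875.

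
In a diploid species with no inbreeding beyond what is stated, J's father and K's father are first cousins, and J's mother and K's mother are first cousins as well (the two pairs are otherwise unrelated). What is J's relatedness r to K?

Wright's path rule: contributions from independent ancestry routes add.
J and K are related in two ways: second cousins through their fathers (r = 1/32) and second cousins through their mothers (r = 1/32).
r = 1/32 + 1/32 = 1/16 = 0.0625.

0.0625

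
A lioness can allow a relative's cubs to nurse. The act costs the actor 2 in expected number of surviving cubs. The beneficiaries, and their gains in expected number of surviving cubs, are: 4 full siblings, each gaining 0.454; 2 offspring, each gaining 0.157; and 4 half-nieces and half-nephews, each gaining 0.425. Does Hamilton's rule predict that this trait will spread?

No

Hamilton's rule: the trait is favored when the sum of r·B over every recipient exceeds the actor's cost C.
r to a full sibling = 0.5 (full sibs share both parents — two paths of length 2: r = 2·(1/2)^2 = 1/2).
r to an offspring = 1/2 (one parent–offspring link: r = (1/2)^1 = 1/2).
r to a half-niece or half-nephew = 0.125 (half-aunt/uncle↔niece/nephew: one path of length 3: r = (1/2)^3 = 1/8).
Summing one r·B term per recipient: 4·0.5·0.454 + 2·0.5·0.157 + 4·0.125·0.425 = 1.2775.
1.2775 < 2: the indirect benefit is less than the cost.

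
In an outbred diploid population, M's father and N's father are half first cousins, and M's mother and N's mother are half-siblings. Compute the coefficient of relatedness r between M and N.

0.078125

Independent pedigree routes through distinct common ancestors add.
M and N are related in two ways: half second cousins through their fathers (r = 1/64) and half first cousins through their mothers (r = 1/16).
r = 1/64 + 1/16 = 0.078125.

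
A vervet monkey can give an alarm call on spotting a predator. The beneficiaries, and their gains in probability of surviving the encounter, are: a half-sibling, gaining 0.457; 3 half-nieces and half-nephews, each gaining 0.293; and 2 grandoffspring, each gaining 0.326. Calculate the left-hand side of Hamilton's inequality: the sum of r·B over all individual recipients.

0.387125

r to a half-sibling = 0.25 (half-sibs share one parent — one path of length 2: r = (1/2)^2 = 1/4).
r to a half-niece or half-nephew = 1/8 (half-aunt/uncle↔niece/nephew: one path of length 3: r = (1/2)^3 = 1/8).
r to a grandoffspring = 0.25 (two parent–offspring links: r = (1/2)^2 = 1/4).
Summing one r·B term per recipient: 1·0.25·0.457 + 3·0.125·0.293 + 2·0.25·0.326 = 0.387125.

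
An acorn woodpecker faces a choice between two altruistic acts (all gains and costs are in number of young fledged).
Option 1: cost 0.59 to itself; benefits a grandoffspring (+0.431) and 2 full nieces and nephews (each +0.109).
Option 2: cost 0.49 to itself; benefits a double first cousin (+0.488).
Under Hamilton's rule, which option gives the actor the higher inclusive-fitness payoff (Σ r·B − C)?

Option 1: r to a grandoffspring = 0.25.
Option 1: r to a full niece or nephew = 0.25.
Option 1: Σ r·B − C = (1·0.25·0.431 + 2·0.25·0.109) − 0.59 = -0.42775.
Option 2: r to a double first cousin = 0.25.
Option 2: Σ r·B − C = (1·0.25·0.488) − 0.49 = -0.368.
Option 2 has the higher net inclusive-fitness payoff.

Option 2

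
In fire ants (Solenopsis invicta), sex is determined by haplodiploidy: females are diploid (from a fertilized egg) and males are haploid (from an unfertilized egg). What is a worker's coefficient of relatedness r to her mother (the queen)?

One meiotic link between diploid queen and diploid daughter: r = 1/2.

0.5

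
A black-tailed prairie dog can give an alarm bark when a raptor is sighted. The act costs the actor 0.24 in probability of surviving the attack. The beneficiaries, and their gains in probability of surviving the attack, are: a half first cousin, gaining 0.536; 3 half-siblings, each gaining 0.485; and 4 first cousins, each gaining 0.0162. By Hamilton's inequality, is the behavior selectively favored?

Hamilton's rule: the trait is favored when the sum of r·B over every recipient exceeds the actor's cost C.
r to a half first cousin = 0.0625 (half first cousins share one grandparent — one path of length 4: r = (1/2)^4 = 1/16).
r to a half-sibling = 0.25 (half-sibs share one parent — one path of length 2: r = (1/2)^2 = 1/4).
r to a first cousin = 1/8 (first cousins share one grandparent pair — two paths of length 4: r = 2·(1/2)^4 = 1/8).
Summing one r·B term per recipient: 1·0.0625·0.536 + 3·0.25·0.485 + 4·0.125·0.0162 = 0.40535.
0.40535 > 0.24: the indirect benefit exceeds the cost.

Yes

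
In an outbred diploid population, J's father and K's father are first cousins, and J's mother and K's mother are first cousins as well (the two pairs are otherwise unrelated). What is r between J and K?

Relatedness sums over independent paths through distinct common ancestors.
J and K are related in two ways: second cousins through their fathers (r = 1/32) and second cousins through their mothers (r = 1/32).
r = 1/32 + 1/32 = 1/16 = 0.0625.

0.0625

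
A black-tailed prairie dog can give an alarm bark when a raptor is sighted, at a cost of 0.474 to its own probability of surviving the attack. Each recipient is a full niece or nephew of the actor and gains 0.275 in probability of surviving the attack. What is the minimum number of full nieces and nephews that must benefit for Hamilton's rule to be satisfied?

r to a full niece or nephew = 0.25 (full aunt/uncle↔niece/nephew: two paths of length 3 through the shared grandparent pair: r = 2·(1/2)^3 = 1/4).
Hamilton's rule: n·r·B > C  ⇒  n > C/(r·B) = 0.474/(0.25·0.275) = 6.895.
The smallest integer exceeding 6.895 is 7.

7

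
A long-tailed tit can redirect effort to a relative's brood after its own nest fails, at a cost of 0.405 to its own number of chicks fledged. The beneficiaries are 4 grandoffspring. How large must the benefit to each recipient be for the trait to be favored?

0.405

r to a grandoffspring = 0.25 (two parent–offspring links: r = (1/2)^2 = 1/4).
Hamilton's rule with n recipients of equal r: n·r·B > C, so B > C/(n·r) = 0.405/(4·0.25) = 0.405.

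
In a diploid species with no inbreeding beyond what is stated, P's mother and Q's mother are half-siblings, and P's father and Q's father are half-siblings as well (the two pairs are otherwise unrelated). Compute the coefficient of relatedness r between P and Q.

0.125

Wright's path rule: contributions from independent ancestry routes add.
P and Q are related in two ways: half first cousins through their mothers (r = 1/16) and half first cousins through their fathers (r = 1/16).
r = 1/16 + 1/16 = 1/8 = 0.125.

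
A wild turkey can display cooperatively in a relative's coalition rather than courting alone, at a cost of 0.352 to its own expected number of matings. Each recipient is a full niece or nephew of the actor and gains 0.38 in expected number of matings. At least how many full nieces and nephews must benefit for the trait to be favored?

4

r to a full niece or nephew = 0.25 (full aunt/uncle↔niece/nephew: two paths of length 3 through the shared grandparent pair: r = 2·(1/2)^3 = 1/4).
Hamilton's rule: n·r·B > C  ⇒  n > C/(r·B) = 0.352/(0.25·0.38) = 3.705.
The smallest integer exceeding 3.705 is 4.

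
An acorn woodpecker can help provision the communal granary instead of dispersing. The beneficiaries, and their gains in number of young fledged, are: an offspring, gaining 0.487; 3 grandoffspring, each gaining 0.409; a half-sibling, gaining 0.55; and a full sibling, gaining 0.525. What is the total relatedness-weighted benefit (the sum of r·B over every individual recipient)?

r to an offspring = 1/2 (one parent–offspring link: r = (1/2)^1 = 1/2).
r to a grandoffspring = 1/4 (two parent–offspring links: r = (1/2)^2 = 1/4).
r to a half-sibling = 1/4 (half-sibs share one parent — one path of length 2: r = (1/2)^2 = 1/4).
r to a full sibling = 1/2 (full sibs share both parents — two paths of length 2: r = 2·(1/2)^2 = 1/2).
Summing one r·B term per recipient: 1·0.5·0.487 + 3·0.25·0.409 + 1·0.25·0.55 + 1·0.5·0.525 = 0.95025.

0.95025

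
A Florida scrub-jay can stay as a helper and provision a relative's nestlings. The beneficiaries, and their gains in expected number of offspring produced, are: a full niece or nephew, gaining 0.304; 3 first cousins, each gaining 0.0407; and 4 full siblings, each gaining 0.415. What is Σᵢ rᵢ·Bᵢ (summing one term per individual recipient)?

r to a full niece or nephew = 0.25 (full aunt/uncle↔niece/nephew: two paths of length 3 through the shared grandparent pair: r = 2·(1/2)^3 = 1/4).
r to a first cousin = 1/8 (first cousins share one grandparent pair — two paths of length 4: r = 2·(1/2)^4 = 1/8).
r to a full sibling = 0.5 (full sibs share both parents — two paths of length 2: r = 2·(1/2)^2 = 1/2).
Summing one r·B term per recipient: 1·0.25·0.304 + 3·0.125·0.0407 + 4·0.5·0.415 = 0.9212625.

0.9212625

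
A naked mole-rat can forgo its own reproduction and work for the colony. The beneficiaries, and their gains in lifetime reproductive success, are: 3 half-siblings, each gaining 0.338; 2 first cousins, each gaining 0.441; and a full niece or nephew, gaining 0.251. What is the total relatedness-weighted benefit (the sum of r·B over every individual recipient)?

r to a half-sibling = 1/4 (half-sibs share one parent — one path of length 2: r = (1/2)^2 = 1/4).
r to a first cousin = 1/8 (first cousins share one grandparent pair — two paths of length 4: r = 2·(1/2)^4 = 1/8).
r to a full niece or nephew = 1/4 (full aunt/uncle↔niece/nephew: two paths of length 3 through the shared grandparent pair: r = 2·(1/2)^3 = 1/4).
Summing one r·B term per recipient: 3·0.25·0.338 + 2·0.125·0.441 + 1·0.25·0.251 = 0.4265.

0.4265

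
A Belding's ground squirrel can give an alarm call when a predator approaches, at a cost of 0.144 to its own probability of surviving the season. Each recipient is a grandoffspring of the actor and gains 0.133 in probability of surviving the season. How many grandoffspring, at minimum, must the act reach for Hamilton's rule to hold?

5

r to a grandoffspring = 0.25 (two parent–offspring links: r = (1/2)^2 = 1/4).
Hamilton's rule: n·r·B > C  ⇒  n > C/(r·B) = 0.144/(0.25·0.133) = 4.331.
The smallest integer exceeding 4.331 is 5.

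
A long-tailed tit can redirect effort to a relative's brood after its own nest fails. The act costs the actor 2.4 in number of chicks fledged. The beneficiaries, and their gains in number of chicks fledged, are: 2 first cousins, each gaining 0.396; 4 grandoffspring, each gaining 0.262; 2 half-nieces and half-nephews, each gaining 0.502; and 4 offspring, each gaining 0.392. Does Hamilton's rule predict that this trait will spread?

No

Hamilton's rule: the trait is favored when the sum of r·B over every recipient exceeds the actor's cost C.
r to a first cousin = 1/8 (first cousins share one grandparent pair — two paths of length 4: r = 2·(1/2)^4 = 1/8).
r to a grandoffspring = 0.25 (two parent–offspring links: r = (1/2)^2 = 1/4).
r to a half-niece or half-nephew = 0.125 (half-aunt/uncle↔niece/nephew: one path of length 3: r = (1/2)^3 = 1/8).
r to an offspring = 0.5 (one parent–offspring link: r = (1/2)^1 = 1/2).
Summing one r·B term per recipient: 2·0.125·0.396 + 4·0.25·0.262 + 2·0.125·0.502 + 4·0.5·0.392 = 1.2705.
1.2705 < 2.4: the indirect benefit is less than the cost.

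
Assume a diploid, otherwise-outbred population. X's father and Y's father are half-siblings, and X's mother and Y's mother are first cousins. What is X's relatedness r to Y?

Relatedness sums over independent paths through distinct common ancestors.
X and Y are related in two ways: half first cousins through their fathers (r = 1/16) and second cousins through their mothers (r = 1/32).
r = 1/16 + 1/32 = 3/32 = 0.09375.

0.09375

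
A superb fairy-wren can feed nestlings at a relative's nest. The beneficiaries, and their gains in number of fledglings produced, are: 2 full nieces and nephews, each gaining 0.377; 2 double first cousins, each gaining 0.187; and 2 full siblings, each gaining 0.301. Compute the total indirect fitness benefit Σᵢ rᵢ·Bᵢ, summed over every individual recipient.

r to a full niece or nephew = 0.25 (full aunt/uncle↔niece/nephew: two paths of length 3 through the shared grandparent pair: r = 2·(1/2)^3 = 1/4).
r to a double first cousin = 1/4 (double first cousins share both grandparent pairs — four paths of length 4: r = 4·(1/2)^4 = 1/4).
r to a full sibling = 1/2 (full sibs share both parents — two paths of length 2: r = 2·(1/2)^2 = 1/2).
Summing one r·B term per recipient: 2·0.25·0.377 + 2·0.25·0.187 + 2·0.5·0.301 = 0.583.

0.583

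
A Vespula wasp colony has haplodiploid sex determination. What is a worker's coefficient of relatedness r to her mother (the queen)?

0.5

One meiotic link between diploid queen and diploid daughter: r = 1/2.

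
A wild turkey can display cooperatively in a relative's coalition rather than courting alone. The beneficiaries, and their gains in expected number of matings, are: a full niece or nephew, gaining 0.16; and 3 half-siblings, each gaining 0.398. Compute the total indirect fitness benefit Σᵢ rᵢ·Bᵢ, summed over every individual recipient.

0.3385

r to a full niece or nephew = 0.25 (full aunt/uncle↔niece/nephew: two paths of length 3 through the shared grandparent pair: r = 2·(1/2)^3 = 1/4).
r to a half-sibling = 1/4 (half-sibs share one parent — one path of length 2: r = (1/2)^2 = 1/4).
Summing one r·B term per recipient: 1·0.25·0.16 + 3·0.25·0.398 = 0.3385.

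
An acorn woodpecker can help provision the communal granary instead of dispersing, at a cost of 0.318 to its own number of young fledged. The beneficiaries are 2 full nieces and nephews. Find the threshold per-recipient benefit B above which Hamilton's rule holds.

0.636

r to a full niece or nephew = 0.25 (full aunt/uncle↔niece/nephew: two paths of length 3 through the shared grandparent pair: r = 2·(1/2)^3 = 1/4).
Hamilton's rule with n recipients of equal r: n·r·B > C, so B > C/(n·r) = 0.318/(2·0.25) = 0.636.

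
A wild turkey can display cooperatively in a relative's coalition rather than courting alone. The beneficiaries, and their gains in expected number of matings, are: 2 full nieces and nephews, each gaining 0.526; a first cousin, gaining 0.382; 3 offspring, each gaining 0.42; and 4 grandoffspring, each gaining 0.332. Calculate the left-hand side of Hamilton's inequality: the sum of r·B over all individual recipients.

r to a full niece or nephew = 0.25 (full aunt/uncle↔niece/nephew: two paths of length 3 through the shared grandparent pair: r = 2·(1/2)^3 = 1/4).
r to a first cousin = 1/8 (first cousins share one grandparent pair — two paths of length 4: r = 2·(1/2)^4 = 1/8).
r to an offspring = 0.5 (one parent–offspring link: r = (1/2)^1 = 1/2).
r to a grandoffspring = 0.25 (two parent–offspring links: r = (1/2)^2 = 1/4).
Summing one r·B term per recipient: 2·0.25·0.526 + 1·0.125·0.382 + 3·0.5·0.42 + 4·0.25·0.332 = 1.27275.

1.27275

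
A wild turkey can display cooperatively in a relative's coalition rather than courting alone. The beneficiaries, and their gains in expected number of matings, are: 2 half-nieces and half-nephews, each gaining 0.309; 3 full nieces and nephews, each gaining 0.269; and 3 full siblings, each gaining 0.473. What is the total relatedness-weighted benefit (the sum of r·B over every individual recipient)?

r to a half-niece or half-nephew = 1/8 (half-aunt/uncle↔niece/nephew: one path of length 3: r = (1/2)^3 = 1/8).
r to a full niece or nephew = 0.25 (full aunt/uncle↔niece/nephew: two paths of length 3 through the shared grandparent pair: r = 2·(1/2)^3 = 1/4).
r to a full sibling = 1/2 (full sibs share both parents — two paths of length 2: r = 2·(1/2)^2 = 1/2).
Summing one r·B term per recipient: 2·0.125·0.309 + 3·0.25·0.269 + 3·0.5·0.473 = 0.9885.

0.9885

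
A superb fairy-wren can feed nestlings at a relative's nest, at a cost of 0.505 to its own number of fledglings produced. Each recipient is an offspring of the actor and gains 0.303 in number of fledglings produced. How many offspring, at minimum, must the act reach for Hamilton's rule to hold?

4

r to an offspring = 0.5 (one parent–offspring link: r = (1/2)^1 = 1/2).
Hamilton's rule: n·r·B > C  ⇒  n > C/(r·B) = 0.505/(0.5·0.303) = 3.333.
The smallest integer exceeding 3.333 is 4.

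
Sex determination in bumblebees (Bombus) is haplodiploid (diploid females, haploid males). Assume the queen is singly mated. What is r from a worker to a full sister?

0.75

Haplodiploid full sisters inherit their father's entire haploid genome identically (contributing 1/2) and on average half of their mother's contribution (1/2 · 1/2 = 1/4); r = 1/2 + 1/4 = 3/4.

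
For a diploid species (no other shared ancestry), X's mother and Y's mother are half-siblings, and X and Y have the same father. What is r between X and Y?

0.3125

Wright's path rule: contributions from independent ancestry routes add.
X and Y are related in two ways: half first cousins through their mothers (r = 1/16) and half-sibs through their shared father (r = 1/4).
r = 1/16 + 1/4 = 5/16 = 0.3125.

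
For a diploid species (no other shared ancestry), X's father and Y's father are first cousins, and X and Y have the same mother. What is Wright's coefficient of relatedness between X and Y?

Independent pedigree routes through distinct common ancestors add.
X and Y are related in two ways: second cousins through their fathers (r = 1/32) and half-sibs through their shared mother (r = 1/4).
r = 1/32 + 1/4 = 0.28125.

0.28125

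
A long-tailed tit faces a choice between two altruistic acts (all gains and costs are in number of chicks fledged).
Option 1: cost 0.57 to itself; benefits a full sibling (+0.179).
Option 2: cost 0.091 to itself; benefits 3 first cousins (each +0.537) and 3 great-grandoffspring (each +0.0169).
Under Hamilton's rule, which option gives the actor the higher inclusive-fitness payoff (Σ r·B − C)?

Option 2

Option 1: r to a full sibling = 0.5.
Option 1: Σ r·B − C = (1·0.5·0.179) − 0.57 = -0.4805.
Option 2: r to a first cousin = 0.125.
Option 2: r to a great-grandoffspring = 0.125.
Option 2: Σ r·B − C = (3·0.125·0.537 + 3·0.125·0.0169) − 0.091 = 0.1167125.
Option 2 has the higher net inclusive-fitness payoff.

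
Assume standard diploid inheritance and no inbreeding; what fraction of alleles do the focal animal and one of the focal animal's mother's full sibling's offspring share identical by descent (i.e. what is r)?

0.125

Each parent–offspring link contributes a factor of 1/2, and independent paths through distinct common ancestors add.
First cousins share one grandparent pair — two paths of length 4: r = 2·(1/2)^4 = 1/8.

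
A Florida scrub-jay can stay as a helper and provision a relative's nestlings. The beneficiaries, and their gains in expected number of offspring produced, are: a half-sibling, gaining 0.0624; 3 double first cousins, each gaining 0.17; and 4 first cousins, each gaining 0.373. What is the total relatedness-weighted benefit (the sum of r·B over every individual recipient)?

0.3296

r to a half-sibling = 0.25 (half-sibs share one parent — one path of length 2: r = (1/2)^2 = 1/4).
r to a double first cousin = 1/4 (double first cousins share both grandparent pairs — four paths of length 4: r = 4·(1/2)^4 = 1/4).
r to a first cousin = 0.125 (first cousins share one grandparent pair — two paths of length 4: r = 2·(1/2)^4 = 1/8).
Summing one r·B term per recipient: 1·0.25·0.0624 + 3·0.25·0.17 + 4·0.125·0.373 = 0.3296.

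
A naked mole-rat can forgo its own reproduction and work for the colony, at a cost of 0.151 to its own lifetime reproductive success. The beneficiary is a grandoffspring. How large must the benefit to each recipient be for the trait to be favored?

r to a grandoffspring = 0.25 (two parent–offspring links: r = (1/2)^2 = 1/4).
Hamilton's rule with n recipients of equal r: n·r·B > C, so B > C/(n·r) = 0.151/(1·0.25) = 0.604.

0.604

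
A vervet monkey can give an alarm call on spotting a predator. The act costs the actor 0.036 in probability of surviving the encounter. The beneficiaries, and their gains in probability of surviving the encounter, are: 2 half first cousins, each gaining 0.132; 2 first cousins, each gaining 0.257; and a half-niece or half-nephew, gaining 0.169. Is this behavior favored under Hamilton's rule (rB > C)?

Hamilton's rule: the trait is favored when the sum of r·B over every recipient exceeds the actor's cost C.
r to a half first cousin = 1/16 (half first cousins share one grandparent — one path of length 4: r = (1/2)^4 = 1/16).
r to a first cousin = 0.125 (first cousins share one grandparent pair — two paths of length 4: r = 2·(1/2)^4 = 1/8).
r to a half-niece or half-nephew = 0.125 (half-aunt/uncle↔niece/nephew: one path of length 3: r = (1/2)^3 = 1/8).
Summing one r·B term per recipient: 2·0.0625·0.132 + 2·0.125·0.257 + 1·0.125·0.169 = 0.101875.
0.101875 > 0.036: the indirect benefit exceeds the cost.

Yes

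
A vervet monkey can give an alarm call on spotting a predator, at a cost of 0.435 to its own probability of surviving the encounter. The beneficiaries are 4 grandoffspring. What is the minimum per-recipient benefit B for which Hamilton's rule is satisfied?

r to a grandoffspring = 1/4 (two parent–offspring links: r = (1/2)^2 = 1/4).
Hamilton's rule with n recipients of equal r: n·r·B > C, so B > C/(n·r) = 0.435/(4·0.25) = 0.435.

0.435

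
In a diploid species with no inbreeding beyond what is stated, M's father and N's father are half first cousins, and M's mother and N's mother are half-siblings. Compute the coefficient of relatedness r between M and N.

0.078125

With two independent routes of shared ancestry, r is the sum of the two contributions.
M and N are related in two ways: half second cousins through their fathers (r = 1/64) and half first cousins through their mothers (r = 1/16).
r = 1/64 + 1/16 = 0.078125.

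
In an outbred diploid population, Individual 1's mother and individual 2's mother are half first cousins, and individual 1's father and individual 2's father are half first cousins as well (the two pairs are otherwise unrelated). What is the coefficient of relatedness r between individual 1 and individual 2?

With two independent routes of shared ancestry, r is the sum of the two contributions.
Individual 1 and individual 2 are related in two ways: half second cousins through their mothers (r = 1/64) and half second cousins through their fathers (r = 1/64).
r = 1/64 + 1/64 = 1/32 = 0.03125.

0.03125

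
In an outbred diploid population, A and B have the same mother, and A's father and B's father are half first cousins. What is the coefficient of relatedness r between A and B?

Independent pedigree routes through distinct common ancestors add.
A and B are related in two ways: half-sibs through their shared mother (r = 1/4) and half second cousins through their fathers (r = 1/64).
r = 1/4 + 1/64 = 0.265625.

0.265625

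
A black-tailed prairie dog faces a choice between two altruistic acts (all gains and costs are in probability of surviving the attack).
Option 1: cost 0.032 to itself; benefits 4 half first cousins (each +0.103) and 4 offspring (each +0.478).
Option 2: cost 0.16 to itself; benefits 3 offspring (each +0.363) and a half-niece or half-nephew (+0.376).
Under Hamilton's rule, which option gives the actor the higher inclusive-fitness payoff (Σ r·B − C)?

Option 1: r to a half first cousin = 0.0625.
Option 1: r to an offspring = 0.5.
Option 1: Σ r·B − C = (4·0.0625·0.103 + 4·0.5·0.478) − 0.032 = 0.94975.
Option 2: r to an offspring = 0.5.
Option 2: r to a half-niece or half-nephew = 0.125.
Option 2: Σ r·B − C = (3·0.5·0.363 + 1·0.125·0.376) − 0.16 = 0.4315.
Option 1 has the higher net inclusive-fitness payoff.

Option 1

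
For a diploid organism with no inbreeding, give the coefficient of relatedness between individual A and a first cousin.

Each parent–offspring link contributes a factor of 1/2, and independent paths through distinct common ancestors add.
First cousins share one grandparent pair — two paths of length 4: r = 2·(1/2)^4 = 1/8.

0.125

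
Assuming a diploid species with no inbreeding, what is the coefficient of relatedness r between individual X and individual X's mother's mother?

0.25

Each parent–offspring link contributes a factor of 1/2, and independent paths through distinct common ancestors add.
Two parent–offspring links: r = (1/2)^2 = 1/4.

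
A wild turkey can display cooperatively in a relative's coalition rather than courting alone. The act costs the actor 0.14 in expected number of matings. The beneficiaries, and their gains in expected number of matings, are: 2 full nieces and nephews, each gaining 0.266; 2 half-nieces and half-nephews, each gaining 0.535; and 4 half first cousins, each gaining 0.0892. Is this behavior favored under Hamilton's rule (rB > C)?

Hamilton's rule: the trait is favored when the sum of r·B over every recipient exceeds the actor's cost C.
r to a full niece or nephew = 1/4 (full aunt/uncle↔niece/nephew: two paths of length 3 through the shared grandparent pair: r = 2·(1/2)^3 = 1/4).
r to a half-niece or half-nephew = 0.125 (half-aunt/uncle↔niece/nephew: one path of length 3: r = (1/2)^3 = 1/8).
r to a half first cousin = 1/16 (half first cousins share one grandparent — one path of length 4: r = (1/2)^4 = 1/16).
Summing one r·B term per recipient: 2·0.25·0.266 + 2·0.125·0.535 + 4·0.0625·0.0892 = 0.28905.
0.28905 > 0.14: the indirect benefit exceeds the cost.

Yes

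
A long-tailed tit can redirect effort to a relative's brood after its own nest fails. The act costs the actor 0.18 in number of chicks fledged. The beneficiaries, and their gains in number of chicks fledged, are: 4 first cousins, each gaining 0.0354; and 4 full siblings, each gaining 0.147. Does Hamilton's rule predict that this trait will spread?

Hamilton's rule: the trait is favored when the sum of r·B over every recipient exceeds the actor's cost C.
r to a first cousin = 0.125 (first cousins share one grandparent pair — two paths of length 4: r = 2·(1/2)^4 = 1/8).
r to a full sibling = 0.5 (full sibs share both parents — two paths of length 2: r = 2·(1/2)^2 = 1/2).
Summing one r·B term per recipient: 4·0.125·0.0354 + 4·0.5·0.147 = 0.3117.
0.3117 > 0.18: the indirect benefit exceeds the cost.

Yes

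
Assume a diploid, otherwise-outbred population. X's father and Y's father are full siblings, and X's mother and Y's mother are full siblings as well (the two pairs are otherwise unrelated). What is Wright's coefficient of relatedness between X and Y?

0.25

Independent pedigree routes through distinct common ancestors add.
X and Y are related in two ways: first cousins through their fathers (r = 1/8) and first cousins through their mothers (r = 1/8) — i.e. double first cousins.
r = 1/8 + 1/8 = 0.25.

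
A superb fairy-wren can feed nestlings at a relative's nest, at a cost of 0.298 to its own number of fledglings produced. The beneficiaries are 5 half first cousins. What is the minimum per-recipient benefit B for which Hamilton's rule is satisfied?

0.9536

r to a half first cousin = 1/16 (half first cousins share one grandparent — one path of length 4: r = (1/2)^4 = 1/16).
Hamilton's rule with n recipients of equal r: n·r·B > C, so B > C/(n·r) = 0.298/(5·0.0625) = 0.9536.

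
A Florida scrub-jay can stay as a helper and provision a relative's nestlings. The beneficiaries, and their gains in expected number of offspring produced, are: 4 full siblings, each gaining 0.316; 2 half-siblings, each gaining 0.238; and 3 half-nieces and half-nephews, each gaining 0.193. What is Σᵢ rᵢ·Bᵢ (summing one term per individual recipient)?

r to a full sibling = 1/2 (full sibs share both parents — two paths of length 2: r = 2·(1/2)^2 = 1/2).
r to a half-sibling = 1/4 (half-sibs share one parent — one path of length 2: r = (1/2)^2 = 1/4).
r to a half-niece or half-nephew = 1/8 (half-aunt/uncle↔niece/nephew: one path of length 3: r = (1/2)^3 = 1/8).
Summing one r·B term per recipient: 4·0.5·0.316 + 2·0.25·0.238 + 3·0.125·0.193 = 0.823375.

0.823375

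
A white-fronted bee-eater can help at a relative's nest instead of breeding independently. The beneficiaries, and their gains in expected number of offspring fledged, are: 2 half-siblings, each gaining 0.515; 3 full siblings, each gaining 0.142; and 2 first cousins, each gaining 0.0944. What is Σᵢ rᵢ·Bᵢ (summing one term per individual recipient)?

0.4941

r to a half-sibling = 1/4 (half-sibs share one parent — one path of length 2: r = (1/2)^2 = 1/4).
r to a full sibling = 0.5 (full sibs share both parents — two paths of length 2: r = 2·(1/2)^2 = 1/2).
r to a first cousin = 0.125 (first cousins share one grandparent pair — two paths of length 4: r = 2·(1/2)^4 = 1/8).
Summing one r·B term per recipient: 2·0.25·0.515 + 3·0.5·0.142 + 2·0.125·0.0944 = 0.4941.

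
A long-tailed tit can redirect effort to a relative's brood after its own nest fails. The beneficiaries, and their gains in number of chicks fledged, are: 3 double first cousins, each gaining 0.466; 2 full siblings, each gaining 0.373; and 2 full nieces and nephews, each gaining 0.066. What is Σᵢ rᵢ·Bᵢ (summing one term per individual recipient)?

0.7555

r to a double first cousin = 1/4 (double first cousins share both grandparent pairs — four paths of length 4: r = 4·(1/2)^4 = 1/4).
r to a full sibling = 1/2 (full sibs share both parents — two paths of length 2: r = 2·(1/2)^2 = 1/2).
r to a full niece or nephew = 0.25 (full aunt/uncle↔niece/nephew: two paths of length 3 through the shared grandparent pair: r = 2·(1/2)^3 = 1/4).
Summing one r·B term per recipient: 3·0.25·0.466 + 2·0.5·0.373 + 2·0.25·0.066 = 0.7555.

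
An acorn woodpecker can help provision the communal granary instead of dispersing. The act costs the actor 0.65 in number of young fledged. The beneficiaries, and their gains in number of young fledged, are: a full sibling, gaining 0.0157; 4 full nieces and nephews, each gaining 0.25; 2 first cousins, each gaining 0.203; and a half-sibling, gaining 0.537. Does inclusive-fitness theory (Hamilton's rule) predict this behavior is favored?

Hamilton's rule: the trait is favored when the sum of r·B over every recipient exceeds the actor's cost C.
r to a full sibling = 1/2 (full sibs share both parents — two paths of length 2: r = 2·(1/2)^2 = 1/2).
r to a full niece or nephew = 0.25 (full aunt/uncle↔niece/nephew: two paths of length 3 through the shared grandparent pair: r = 2·(1/2)^3 = 1/4).
r to a first cousin = 1/8 (first cousins share one grandparent pair — two paths of length 4: r = 2·(1/2)^4 = 1/8).
r to a half-sibling = 0.25 (half-sibs share one parent — one path of length 2: r = (1/2)^2 = 1/4).
Summing one r·B term per recipient: 1·0.5·0.0157 + 4·0.25·0.25 + 2·0.125·0.203 + 1·0.25·0.537 = 0.44285.
0.44285 < 0.65: the indirect benefit is less than the cost.

No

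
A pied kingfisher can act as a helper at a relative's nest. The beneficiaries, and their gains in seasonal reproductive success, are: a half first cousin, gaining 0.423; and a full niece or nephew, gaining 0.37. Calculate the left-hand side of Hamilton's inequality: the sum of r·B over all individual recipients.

r to a half first cousin = 1/16 (half first cousins share one grandparent — one path of length 4: r = (1/2)^4 = 1/16).
r to a full niece or nephew = 1/4 (full aunt/uncle↔niece/nephew: two paths of length 3 through the shared grandparent pair: r = 2·(1/2)^3 = 1/4).
Summing one r·B term per recipient: 1·0.0625·0.423 + 1·0.25·0.37 = 0.1189375.

0.1189375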